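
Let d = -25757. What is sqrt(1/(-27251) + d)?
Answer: 2*I*sqrt(4781896530502)/27251 ≈ 160.49*I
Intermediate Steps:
sqrt(1/(-27251) + d) = sqrt(1/(-27251) - 25757) = sqrt(-1/27251 - 25757) = sqrt(-701904008/27251) = 2*I*sqrt(4781896530502)/27251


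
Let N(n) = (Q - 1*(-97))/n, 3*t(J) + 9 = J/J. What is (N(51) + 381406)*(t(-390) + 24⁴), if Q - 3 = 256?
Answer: 19361026349840/153 ≈ 1.2654e+11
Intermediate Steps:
Q = 259 (Q = 3 + 256 = 259)
t(J) = -8/3 (t(J) = -3 + (J/J)/3 = -3 + (⅓)*1 = -3 + ⅓ = -8/3)
N(n) = 356/n (N(n) = (259 - 1*(-97))/n = (259 + 97)/n = 356/n)
(N(51) + 381406)*(t(-390) + 24⁴) = (356/51 + 381406)*(-8/3 + 24⁴) = (356*(1/51) + 381406)*(-8/3 + 331776) = (356/51 + 381406)*(995320/3) = (19452062/51)*(995320/3) = 19361026349840/153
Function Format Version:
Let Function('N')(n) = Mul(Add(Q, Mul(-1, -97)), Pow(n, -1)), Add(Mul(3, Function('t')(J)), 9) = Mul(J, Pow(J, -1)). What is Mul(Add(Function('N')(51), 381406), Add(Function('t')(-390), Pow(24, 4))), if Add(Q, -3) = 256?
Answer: Rational(19361026349840, 153) ≈ 1.2654e+11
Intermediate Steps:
Q = 259 (Q = Add(3, 256) = 259)
Function('t')(J) = Rational(-8, 3) (Function('t')(J) = Add(-3, Mul(Rational(1, 3), Mul(J, Pow(J, -1)))) = Add(-3, Mul(Rational(1, 3), 1)) = Add(-3, Rational(1, 3)) = Rational(-8, 3))
Function('N')(n) = Mul(356, Pow(n, -1)) (Function('N')(n) = Mul(Add(259, Mul(-1, -97)), Pow(n, -1)) = Mul(Add(259, 97), Pow(n, -1)) = Mul(356, Pow(n, -1)))
Mul(Add(Function('N')(51), 381406), Add(Function('t')(-390), Pow(24, 4))) = Mul(Add(Mul(356, Pow(51, -1)), 381406), Add(Rational(-8, 3), Pow(24, 4))) = Mul(Add(Mul(356, Rational(1, 51)), 381406), Add(Rational(-8, 3), 331776)) = Mul(Add(Rational(356, 51), 381406), Rational(995320, 3)) = Mul(Rational(19452062, 51), Rational(995320, 3)) = Rational(19361026349840, 153)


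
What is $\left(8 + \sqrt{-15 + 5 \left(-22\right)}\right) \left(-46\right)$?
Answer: $-368 - 230 i \sqrt{5} \approx -368.0 - 514.3 i$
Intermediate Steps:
$\left(8 + \sqrt{-15 + 5 \left(-22\right)}\right) \left(-46\right) = \left(8 + \sqrt{-15 - 110}\right) \left(-46\right) = \left(8 + \sqrt{-125}\right) \left(-46\right) = \left(8 + 5 i \sqrt{5}\right) \left(-46\right) = -368 - 230 i \sqrt{5}$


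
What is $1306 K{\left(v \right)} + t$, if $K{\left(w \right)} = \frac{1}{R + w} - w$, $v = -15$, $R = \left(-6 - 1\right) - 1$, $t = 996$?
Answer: $\frac{472172}{23} \approx 20529.0$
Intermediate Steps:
$R = -8$ ($R = -7 - 1 = -8$)
$K{\left(w \right)} = \frac{1}{-8 + w} - w$
$1306 K{\left(v \right)} + t = 1306 \frac{1 - \left(-15\right)^{2} + 8 \left(-15\right)}{-8 - 15} + 996 = 1306 \frac{1 - 225 - 120}{-23} + 996 = 1306 \left(- \frac{1 - 225 - 120}{23}\right) + 996 = 1306 \left(\left(- \frac{1}{23}\right) \left(-344\right)\right) + 996 = 1306 \cdot \frac{344}{23} + 996 = \frac{449264}{23} + 996 = \frac{472172}{23}$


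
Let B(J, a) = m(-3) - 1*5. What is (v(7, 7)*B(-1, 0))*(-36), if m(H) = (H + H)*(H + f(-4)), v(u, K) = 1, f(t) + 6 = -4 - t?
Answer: -1764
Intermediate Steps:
f(t) = -10 - t (f(t) = -6 + (-4 - t) = -10 - t)
m(H) = 2*H*(-6 + H) (m(H) = (H + H)*(H + (-10 - 1*(-4))) = (2*H)*(H + (-10 + 4)) = (2*H)*(H - 6) = (2*H)*(-6 + H) = 2*H*(-6 + H))
B(J, a) = 49 (B(J, a) = 2*(-3)*(-6 - 3) - 1*5 = 2*(-3)*(-9) - 5 = 54 - 5 = 49)
(v(7, 7)*B(-1, 0))*(-36) = (1*49)*(-36) = 49*(-36) = -1764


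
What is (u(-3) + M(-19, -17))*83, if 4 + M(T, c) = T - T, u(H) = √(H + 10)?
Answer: -332 + 83*√7 ≈ -112.40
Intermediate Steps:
u(H) = √(10 + H)
M(T, c) = -4 (M(T, c) = -4 + (T - T) = -4 + 0 = -4)
(u(-3) + M(-19, -17))*83 = (√(10 - 3) - 4)*83 = (√7 - 4)*83 = (-4 + √7)*83 = -332 + 83*√7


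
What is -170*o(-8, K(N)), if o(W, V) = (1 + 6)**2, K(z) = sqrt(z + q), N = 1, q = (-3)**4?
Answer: -8330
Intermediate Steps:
q = 81
K(z) = sqrt(81 + z) (K(z) = sqrt(z + 81) = sqrt(81 + z))
o(W, V) = 49 (o(W, V) = 7**2 = 49)
-170*o(-8, K(N)) = -170*49 = -8330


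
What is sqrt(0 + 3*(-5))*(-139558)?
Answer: -139558*I*sqrt(15) ≈ -5.4051e+5*I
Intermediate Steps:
sqrt(0 + 3*(-5))*(-139558) = sqrt(0 - 15)*(-139558) = sqrt(-15)*(-139558) = (I*sqrt(15))*(-139558) = -139558*I*sqrt(15)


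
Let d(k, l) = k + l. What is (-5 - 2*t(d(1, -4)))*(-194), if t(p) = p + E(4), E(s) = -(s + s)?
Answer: -3298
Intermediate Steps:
E(s) = -2*s
t(p) = -8 + p (t(p) = p - 2*4 = p - 8 = -8 + p)
(-5 - 2*t(d(1, -4)))*(-194) = (-5 - 2*(-8 + (1 - 4)))*(-194) = (-5 - 2*(-8 - 3))*(-194) = (-5 - 2*(-11))*(-194) = (-5 + 22)*(-194) = 17*(-194) = -3298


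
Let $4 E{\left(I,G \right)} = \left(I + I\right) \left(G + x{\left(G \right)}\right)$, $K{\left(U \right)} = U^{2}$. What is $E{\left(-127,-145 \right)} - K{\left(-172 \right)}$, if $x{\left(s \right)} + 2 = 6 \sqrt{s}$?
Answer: $- \frac{40499}{2} - 381 i \sqrt{145} \approx -20250.0 - 4587.8 i$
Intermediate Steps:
$x{\left(s \right)} = -2 + 6 \sqrt{s}$
$E{\left(I,G \right)} = \frac{I \left(-2 + G + 6 \sqrt{G}\right)}{2}$ ($E{\left(I,G \right)} = \frac{\left(I + I\right) \left(G + \left(-2 + 6 \sqrt{G}\right)\right)}{4} = \frac{2 I \left(-2 + G + 6 \sqrt{G}\right)}{4} = \frac{I \left(-2 + G + 6 \sqrt{G}\right)}{2}$)
$E{\left(-127,-145 \right)} - K{\left(-172 \right)} = \frac{1}{2} \left(-127\right) \left(-2 - 145 + 6 \sqrt{-145}\right) - \left(-172\right)^{2} = \frac{1}{2} \left(-127\right) \left(-2 - 145 + 6 i \sqrt{145}\right) - 29584 = \frac{1}{2} \left(-127\right) \left(-147 + 6 i \sqrt{145}\right) - 29584 = \left(\frac{18669}{2} - 381 i \sqrt{145}\right) - 29584 = - \frac{40499}{2} - 381 i \sqrt{145}$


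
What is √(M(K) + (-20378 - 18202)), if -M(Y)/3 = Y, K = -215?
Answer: 3*I*√4215 ≈ 194.77*I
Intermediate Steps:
M(Y) = -3*Y
√(M(K) + (-20378 - 18202)) = √(-3*(-215) + (-20378 - 18202)) = √(645 - 38580) = √(-37935) = 3*I*√4215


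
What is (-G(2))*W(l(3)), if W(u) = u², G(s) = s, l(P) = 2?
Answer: -8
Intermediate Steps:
(-G(2))*W(l(3)) = -1*2*2² = -2*4 = -8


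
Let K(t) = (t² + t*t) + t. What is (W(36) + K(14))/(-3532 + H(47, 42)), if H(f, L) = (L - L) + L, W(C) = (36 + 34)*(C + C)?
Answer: -2723/1745 ≈ -1.5605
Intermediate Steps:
W(C) = 140*C (W(C) = 70*(2*C) = 140*C)
H(f, L) = L (H(f, L) = 0 + L = L)
K(t) = t + 2*t² (K(t) = (t² + t²) + t = 2*t² + t = t + 2*t²)
(W(36) + K(14))/(-3532 + H(47, 42)) = (140*36 + 14*(1 + 2*14))/(-3532 + 42) = (5040 + 14*(1 + 28))/(-3490) = (5040 + 14*29)*(-1/3490) = (5040 + 406)*(-1/3490) = 5446*(-1/3490) = -2723/1745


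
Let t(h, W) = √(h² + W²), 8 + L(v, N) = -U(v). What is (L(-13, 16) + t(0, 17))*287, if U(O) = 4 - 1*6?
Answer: 3157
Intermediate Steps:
U(O) = -2 (U(O) = 4 - 6 = -2)
L(v, N) = -6 (L(v, N) = -8 - 1*(-2) = -8 + 2 = -6)
t(h, W) = √(W² + h²)
(L(-13, 16) + t(0, 17))*287 = (-6 + √(17² + 0²))*287 = (-6 + √(289 + 0))*287 = (-6 + √289)*287 = (-6 + 17)*287 = 11*287 = 3157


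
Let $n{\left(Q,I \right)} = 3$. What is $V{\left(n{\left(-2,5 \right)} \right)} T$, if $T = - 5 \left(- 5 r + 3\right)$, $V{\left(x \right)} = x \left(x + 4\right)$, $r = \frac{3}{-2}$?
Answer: $- \frac{2205}{2} \approx -1102.5$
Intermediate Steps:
$r = - \frac{3}{2}$ ($r = 3 \left(- \frac{1}{2}\right) = - \frac{3}{2} \approx -1.5$)
$V{\left(x \right)} = x \left(4 + x\right)$
$T = - \frac{105}{2}$ ($T = - 5 \left(\left(-5\right) \left(- \frac{3}{2}\right) + 3\right) = - 5 \left(\frac{15}{2} + 3\right) = \left(-5\right) \frac{21}{2} = - \frac{105}{2} \approx -52.5$)
$V{\left(n{\left(-2,5 \right)} \right)} T = 3 \left(4 + 3\right) \left(- \frac{105}{2}\right) = 3 \cdot 7 \left(- \frac{105}{2}\right) = 21 \left(- \frac{105}{2}\right) = - \frac{2205}{2}$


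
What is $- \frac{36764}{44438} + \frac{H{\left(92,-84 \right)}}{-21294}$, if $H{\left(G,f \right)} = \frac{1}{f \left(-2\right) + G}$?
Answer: $- \frac{101770862299}{123014160360} \approx -0.82731$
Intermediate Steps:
$H{\left(G,f \right)} = \frac{1}{G - 2 f}$ ($H{\left(G,f \right)} = \frac{1}{- 2 f + G} = \frac{1}{G - 2 f}$)
$- \frac{36764}{44438} + \frac{H{\left(92,-84 \right)}}{-21294} = - \frac{36764}{44438} + \frac{1}{\left(92 - -168\right) \left(-21294\right)} = \left(-36764\right) \frac{1}{44438} + \frac{1}{92 + 168} \left(- \frac{1}{21294}\right) = - \frac{18382}{22219} + \frac{1}{260} \left(- \frac{1}{21294}\right) = - \frac{18382}{22219} - \frac{1}{5536440} = - \frac{101770862299}{123014160360}$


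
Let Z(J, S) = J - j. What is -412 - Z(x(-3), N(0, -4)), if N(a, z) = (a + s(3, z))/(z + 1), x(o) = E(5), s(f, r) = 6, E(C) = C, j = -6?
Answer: -423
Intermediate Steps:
x(o) = 5
N(a, z) = (6 + a)/(1 + z) (N(a, z) = (a + 6)/(z + 1) = (6 + a)/(1 + z))
Z(J, S) = 6 + J (Z(J, S) = J - 1*(-6) = J + 6 = 6 + J)
-412 - Z(x(-3), N(0, -4)) = -412 - (6 + 5) = -412 - 1*11 = -412 - 11 = -423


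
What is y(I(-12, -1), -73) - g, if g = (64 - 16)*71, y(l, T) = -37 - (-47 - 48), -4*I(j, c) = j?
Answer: -3350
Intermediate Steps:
I(j, c) = -j/4
y(l, T) = 58 (y(l, T) = -37 - 1*(-95) = -37 + 95 = 58)
g = 3408 (g = 48*71 = 3408)
y(I(-12, -1), -73) - g = 58 - 1*3408 = 58 - 3408 = -3350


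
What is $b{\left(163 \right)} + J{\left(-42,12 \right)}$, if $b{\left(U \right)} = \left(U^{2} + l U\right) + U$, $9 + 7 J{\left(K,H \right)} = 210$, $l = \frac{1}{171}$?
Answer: $\frac{32033716}{1197} \approx 26762.0$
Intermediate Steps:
$l = \frac{1}{171} \approx 0.005848$
$J{\left(K,H \right)} = \frac{201}{7}$ ($J{\left(K,H \right)} = - \frac{9}{7} + \frac{1}{7} \cdot 210 = - \frac{9}{7} + 30 = \frac{201}{7}$)
$b{\left(U \right)} = U^{2} + \frac{172 U}{171}$ ($b{\left(U \right)} = \left(U^{2} + \frac{U}{171}\right) + U = U^{2} + \frac{172 U}{171}$)
$b{\left(163 \right)} + J{\left(-42,12 \right)} = \frac{1}{171} \cdot 163 \left(172 + 171 \cdot 163\right) + \frac{201}{7} = \frac{1}{171} \cdot 163 \left(172 + 27873\right) + \frac{201}{7} = \frac{1}{171} \cdot 163 \cdot 28045 + \frac{201}{7} = \frac{4571335}{171} + \frac{201}{7} = \frac{32033716}{1197}$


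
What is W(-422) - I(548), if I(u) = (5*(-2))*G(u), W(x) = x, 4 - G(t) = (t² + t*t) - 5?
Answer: -6006412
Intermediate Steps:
G(t) = 9 - 2*t² (G(t) = 4 - ((t² + t*t) - 5) = 4 - ((t² + t²) - 5) = 4 - (2*t² - 5) = 4 - (-5 + 2*t²) = 4 + (5 - 2*t²) = 9 - 2*t²)
I(u) = -90 + 20*u² (I(u) = (5*(-2))*(9 - 2*u²) = -10*(9 - 2*u²) = -90 + 20*u²)
W(-422) - I(548) = -422 - (-90 + 20*548²) = -422 - (-90 + 20*300304) = -422 - (-90 + 6006080) = -422 - 1*6005990 = -422 - 6005990 = -6006412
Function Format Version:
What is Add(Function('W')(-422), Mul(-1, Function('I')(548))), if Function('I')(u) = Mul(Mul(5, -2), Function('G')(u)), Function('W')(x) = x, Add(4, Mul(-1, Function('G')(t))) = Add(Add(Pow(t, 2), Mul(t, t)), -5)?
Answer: -6006412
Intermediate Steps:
Function('G')(t) = Add(9, Mul(-2, Pow(t, 2))) (Function('G')(t) = Add(4, Mul(-1, Add(Add(Pow(t, 2), Mul(t, t)), -5))) = Add(4, Mul(-1, Add(Add(Pow(t, 2), Pow(t, 2)), -5))) = Add(4, Mul(-1, Add(Mul(2, Pow(t, 2)), -5))) = Add(4, Mul(-1, Add(-5, Mul(2, Pow(t, 2))))) = Add(4, Add(5, Mul(-2, Pow(t, 2)))) = Add(9, Mul(-2, Pow(t, 2))))
Function('I')(u) = Add(-90, Mul(20, Pow(u, 2))) (Function('I')(u) = Mul(Mul(5, -2), Add(9, Mul(-2, Pow(u, 2)))) = Mul(-10, Add(9, Mul(-2, Pow(u, 2)))) = Add(-90, Mul(20, Pow(u, 2))))
Add(Function('W')(-422), Mul(-1, Function('I')(548))) = Add(-422, Mul(-1, Add(-90, Mul(20, Pow(548, 2))))) = Add(-422, Mul(-1, Add(-90, Mul(20, 300304)))) = Add(-422, Mul(-1, Add(-90, 6006080))) = Add(-422, Mul(-1, 6005990)) = Add(-422, -6005990) = -6006412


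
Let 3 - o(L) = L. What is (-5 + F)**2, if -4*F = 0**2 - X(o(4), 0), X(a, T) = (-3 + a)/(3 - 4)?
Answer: 16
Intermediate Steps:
o(L) = 3 - L
X(a, T) = 3 - a (X(a, T) = (-3 + a)/(-1) = (-3 + a)*(-1) = 3 - a)
F = 1 (F = -(0**2 - (3 - (3 - 1*4)))/4 = -(0 - (3 - (3 - 4)))/4 = -(0 - (3 - 1*(-1)))/4 = -(0 - (3 + 1))/4 = -(0 - 1*4)/4 = -(0 - 4)/4 = -1/4*(-4) = 1)
(-5 + F)**2 = (-5 + 1)**2 = (-4)**2 = 16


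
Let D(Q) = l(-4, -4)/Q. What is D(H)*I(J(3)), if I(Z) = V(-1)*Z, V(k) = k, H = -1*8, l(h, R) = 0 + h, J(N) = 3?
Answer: -3/2 ≈ -1.5000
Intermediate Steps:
l(h, R) = h
H = -8
D(Q) = -4/Q
I(Z) = -Z
D(H)*I(J(3)) = (-4/(-8))*(-1*3) = -4*(-⅛)*(-3) = (½)*(-3) = -3/2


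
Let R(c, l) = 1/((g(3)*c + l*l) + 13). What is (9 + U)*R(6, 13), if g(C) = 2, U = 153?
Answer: 81/97 ≈ 0.83505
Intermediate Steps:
R(c, l) = 1/(13 + l**2 + 2*c) (R(c, l) = 1/((2*c + l*l) + 13) = 1/((2*c + l**2) + 13) = 1/((l**2 + 2*c) + 13) = 1/(13 + l**2 + 2*c))
(9 + U)*R(6, 13) = (9 + 153)/(13 + 13**2 + 2*6) = 162/(13 + 169 + 12) = 162/194 = 162*(1/194) = 81/97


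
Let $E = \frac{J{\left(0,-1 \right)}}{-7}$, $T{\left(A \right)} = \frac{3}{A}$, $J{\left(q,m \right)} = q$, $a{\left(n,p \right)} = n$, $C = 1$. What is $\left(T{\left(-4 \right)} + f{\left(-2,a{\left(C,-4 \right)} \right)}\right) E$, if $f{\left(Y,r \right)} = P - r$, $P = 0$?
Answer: $0$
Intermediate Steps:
$f{\left(Y,r \right)} = - r$ ($f{\left(Y,r \right)} = 0 - r = - r$)
$E = 0$ ($E = \frac{0}{-7} = 0 \left(- \frac{1}{7}\right) = 0$)
$\left(T{\left(-4 \right)} + f{\left(-2,a{\left(C,-4 \right)} \right)}\right) E = \left(\frac{3}{-4} - 1\right) 0 = \left(3 \left(- \frac{1}{4}\right) - 1\right) 0 = \left(- \frac{3}{4} - 1\right) 0 = \left(- \frac{7}{4}\right) 0 = 0$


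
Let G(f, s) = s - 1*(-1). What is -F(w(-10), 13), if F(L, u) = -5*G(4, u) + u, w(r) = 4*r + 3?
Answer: 57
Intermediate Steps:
G(f, s) = 1 + s (G(f, s) = s + 1 = 1 + s)
w(r) = 3 + 4*r
F(L, u) = -5 - 4*u (F(L, u) = -5*(1 + u) + u = (-5 - 5*u) + u = -5 - 4*u)
-F(w(-10), 13) = -(-5 - 4*13) = -(-5 - 52) = -1*(-57) = 57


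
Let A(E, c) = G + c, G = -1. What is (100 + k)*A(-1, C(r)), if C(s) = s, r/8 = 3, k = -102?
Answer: -46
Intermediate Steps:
r = 24 (r = 8*3 = 24)
A(E, c) = -1 + c
(100 + k)*A(-1, C(r)) = (100 - 102)*(-1 + 24) = -2*23 = -46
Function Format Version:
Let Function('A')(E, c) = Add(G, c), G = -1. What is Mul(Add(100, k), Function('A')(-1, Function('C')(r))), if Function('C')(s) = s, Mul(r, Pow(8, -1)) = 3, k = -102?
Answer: -46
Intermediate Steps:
r = 24 (r = Mul(8, 3) = 24)
Function('A')(E, c) = Add(-1, c)
Mul(Add(100, k), Function('A')(-1, Function('C')(r))) = Mul(Add(100, -102), Add(-1, 24)) = Mul(-2, 23) = -46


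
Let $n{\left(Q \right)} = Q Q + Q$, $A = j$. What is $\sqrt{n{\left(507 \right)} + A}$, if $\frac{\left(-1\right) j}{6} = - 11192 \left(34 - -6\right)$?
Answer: $2 \sqrt{735909} \approx 1715.7$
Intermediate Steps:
$j = 2686080$ ($j = - 6 \left(- 11192 \left(34 - -6\right)\right) = - 6 \left(- 11192 \left(34 + 6\right)\right) = - 6 \left(\left(-11192\right) 40\right) = \left(-6\right) \left(-447680\right) = 2686080$)
$A = 2686080$
$n{\left(Q \right)} = Q + Q^{2}$ ($n{\left(Q \right)} = Q^{2} + Q = Q + Q^{2}$)
$\sqrt{n{\left(507 \right)} + A} = \sqrt{507 \left(1 + 507\right) + 2686080} = \sqrt{507 \cdot 508 + 2686080} = \sqrt{257556 + 2686080} = \sqrt{2943636} = 2 \sqrt{735909}$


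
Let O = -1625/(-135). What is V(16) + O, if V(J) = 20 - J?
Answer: 433/27 ≈ 16.037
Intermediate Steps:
O = 325/27 (O = -1625*(-1/135) = 325/27 ≈ 12.037)
V(16) + O = (20 - 1*16) + 325/27 = (20 - 16) + 325/27 = 4 + 325/27 = 433/27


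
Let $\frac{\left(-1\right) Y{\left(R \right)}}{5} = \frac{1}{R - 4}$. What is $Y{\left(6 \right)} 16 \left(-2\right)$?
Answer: $80$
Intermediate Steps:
$Y{\left(R \right)} = - \frac{5}{-4 + R}$ ($Y{\left(R \right)} = - \frac{5}{R - 4} = - \frac{5}{-4 + R}$)
$Y{\left(6 \right)} 16 \left(-2\right) = - \frac{5}{-4 + 6} \cdot 16 \left(-2\right) = - \frac{5}{2} \cdot 16 \left(-2\right) = \left(-5\right) \frac{1}{2} \cdot 16 \left(-2\right) = \left(- \frac{5}{2}\right) 16 \left(-2\right) = \left(-40\right) \left(-2\right) = 80$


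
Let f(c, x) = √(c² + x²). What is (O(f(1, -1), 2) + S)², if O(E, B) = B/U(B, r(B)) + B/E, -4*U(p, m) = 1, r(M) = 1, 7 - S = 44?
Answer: (45 - √2)² ≈ 1899.7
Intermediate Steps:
S = -37 (S = 7 - 1*44 = 7 - 44 = -37)
U(p, m) = -¼ (U(p, m) = -¼*1 = -¼)
O(E, B) = -4*B + B/E (O(E, B) = B/(-¼) + B/E = B*(-4) + B/E = -4*B + B/E)
(O(f(1, -1), 2) + S)² = ((-4*2 + 2/(√(1² + (-1)²))) - 37)² = ((-8 + 2/(√(1 + 1))) - 37)² = ((-8 + 2/(√2)) - 37)² = ((-8 + 2*(√2/2)) - 37)² = ((-8 + √2) - 37)² = (-45 + √2)²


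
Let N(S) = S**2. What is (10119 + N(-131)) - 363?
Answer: 26917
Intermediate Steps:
(10119 + N(-131)) - 363 = (10119 + (-131)**2) - 363 = (10119 + 17161) - 363 = 27280 - 363 = 26917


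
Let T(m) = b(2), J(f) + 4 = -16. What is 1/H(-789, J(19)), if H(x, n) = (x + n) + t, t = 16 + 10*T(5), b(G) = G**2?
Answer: -1/753 ≈ -0.0013280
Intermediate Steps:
J(f) = -20 (J(f) = -4 - 16 = -20)
T(m) = 4 (T(m) = 2**2 = 4)
t = 56 (t = 16 + 10*4 = 16 + 40 = 56)
H(x, n) = 56 + n + x (H(x, n) = (x + n) + 56 = (n + x) + 56 = 56 + n + x)
1/H(-789, J(19)) = 1/(56 - 20 - 789) = 1/(-753) = -1/753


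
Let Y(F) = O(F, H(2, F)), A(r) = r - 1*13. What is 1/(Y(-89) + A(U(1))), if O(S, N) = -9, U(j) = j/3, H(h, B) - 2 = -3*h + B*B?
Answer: -3/65 ≈ -0.046154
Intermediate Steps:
H(h, B) = 2 + B² - 3*h (H(h, B) = 2 + (-3*h + B*B) = 2 + (-3*h + B²) = 2 + (B² - 3*h) = 2 + B² - 3*h)
U(j) = j/3 (U(j) = j*(⅓) = j/3)
A(r) = -13 + r (A(r) = r - 13 = -13 + r)
Y(F) = -9
1/(Y(-89) + A(U(1))) = 1/(-9 + (-13 + (⅓)*1)) = 1/(-9 + (-13 + ⅓)) = 1/(-9 - 38/3) = 1/(-65/3) = -3/65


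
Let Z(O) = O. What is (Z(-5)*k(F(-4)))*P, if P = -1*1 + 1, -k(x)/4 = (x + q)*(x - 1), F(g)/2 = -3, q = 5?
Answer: 0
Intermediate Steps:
F(g) = -6 (F(g) = 2*(-3) = -6)
k(x) = -4*(-1 + x)*(5 + x) (k(x) = -4*(x + 5)*(x - 1) = -4*(5 + x)*(-1 + x) = -4*(-1 + x)*(5 + x))
P = 0 (P = -1 + 1 = 0)
(Z(-5)*k(F(-4)))*P = -5*(20 - 16*(-6) - 4*(-6)²)*0 = -5*(20 + 96 - 4*36)*0 = -5*(20 + 96 - 144)*0 = -5*(-28)*0 = 140*0 = 0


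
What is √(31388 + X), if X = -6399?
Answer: √24989 ≈ 158.08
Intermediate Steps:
√(31388 + X) = √(31388 - 6399) = √24989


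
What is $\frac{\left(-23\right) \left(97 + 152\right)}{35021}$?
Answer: $- \frac{5727}{35021} \approx -0.16353$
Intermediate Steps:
$\frac{\left(-23\right) \left(97 + 152\right)}{35021} = \left(-23\right) 249 \cdot \frac{1}{35021} = \left(-5727\right) \frac{1}{35021} = - \frac{5727}{35021}$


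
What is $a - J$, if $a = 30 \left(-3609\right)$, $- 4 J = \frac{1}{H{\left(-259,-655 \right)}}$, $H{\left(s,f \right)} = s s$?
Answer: $- \frac{29051439479}{268324} \approx -1.0827 \cdot 10^{5}$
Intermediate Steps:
$H{\left(s,f \right)} = s^{2}$
$J = - \frac{1}{268324}$ ($J = - \frac{1}{4 \left(-259\right)^{2}} = - \frac{1}{4 \cdot 67081} = \left(- \frac{1}{4}\right) \frac{1}{67081} = - \frac{1}{268324} \approx -3.7268 \cdot 10^{-6}$)
$a = -108270$
$a - J = -108270 - - \frac{1}{268324} = -108270 + \frac{1}{268324} = - \frac{29051439479}{268324}$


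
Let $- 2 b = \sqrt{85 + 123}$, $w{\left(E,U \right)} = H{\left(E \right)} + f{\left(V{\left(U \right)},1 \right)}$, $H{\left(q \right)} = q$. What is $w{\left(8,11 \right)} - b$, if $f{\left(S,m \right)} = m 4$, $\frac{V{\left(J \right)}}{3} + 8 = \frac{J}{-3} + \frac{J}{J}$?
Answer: $12 + 2 \sqrt{13} \approx 19.211$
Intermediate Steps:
$V{\left(J \right)} = -21 - J$ ($V{\left(J \right)} = -24 + 3 \left(\frac{J}{-3} + \frac{J}{J}\right) = -24 + 3 \left(J \left(- \frac{1}{3}\right) + 1\right) = -24 + 3 \left(- \frac{J}{3} + 1\right) = -24 + 3 \left(1 - \frac{J}{3}\right) = -24 - \left(-3 + J\right) = -21 - J$)
$f{\left(S,m \right)} = 4 m$
$w{\left(E,U \right)} = 4 + E$ ($w{\left(E,U \right)} = E + 4 \cdot 1 = E + 4 = 4 + E$)
$b = - 2 \sqrt{13}$ ($b = - \frac{\sqrt{85 + 123}}{2} = - \frac{\sqrt{208}}{2} = - \frac{4 \sqrt{13}}{2} = - 2 \sqrt{13} \approx -7.2111$)
$w{\left(8,11 \right)} - b = \left(4 + 8\right) - - 2 \sqrt{13} = 12 + 2 \sqrt{13}$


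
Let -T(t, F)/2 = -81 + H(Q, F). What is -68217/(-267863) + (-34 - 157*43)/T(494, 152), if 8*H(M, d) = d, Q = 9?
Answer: -1808991547/33215012 ≈ -54.463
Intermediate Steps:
H(M, d) = d/8
T(t, F) = 162 - F/4 (T(t, F) = -2*(-81 + F/8) = 162 - F/4)
-68217/(-267863) + (-34 - 157*43)/T(494, 152) = -68217/(-267863) + (-34 - 157*43)/(162 - ¼*152) = -68217*(-1/267863) + (-34 - 6751)/(162 - 38) = 68217/267863 - 6785/124 = -1808991547/33215012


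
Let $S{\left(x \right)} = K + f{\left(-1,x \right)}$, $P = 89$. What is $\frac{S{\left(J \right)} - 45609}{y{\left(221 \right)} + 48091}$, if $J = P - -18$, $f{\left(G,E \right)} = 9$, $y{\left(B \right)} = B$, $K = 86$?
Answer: $- \frac{22757}{24156} \approx -0.94208$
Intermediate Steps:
$J = 107$ ($J = 89 - -18 = 89 + 18 = 107$)
$S{\left(x \right)} = 95$ ($S{\left(x \right)} = 86 + 9 = 95$)
$\frac{S{\left(J \right)} - 45609}{y{\left(221 \right)} + 48091} = \frac{95 - 45609}{221 + 48091} = - \frac{45514}{48312} = \left(-45514\right) \frac{1}{48312} = - \frac{22757}{24156}$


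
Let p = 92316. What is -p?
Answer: -92316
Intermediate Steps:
-p = -1*92316 = -92316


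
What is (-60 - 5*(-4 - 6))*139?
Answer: -1390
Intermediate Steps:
(-60 - 5*(-4 - 6))*139 = (-60 - 5*(-10))*139 = (-60 + 50)*139 = -10*139 = -1390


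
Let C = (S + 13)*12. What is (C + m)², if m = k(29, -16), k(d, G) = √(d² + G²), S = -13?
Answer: 1097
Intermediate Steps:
k(d, G) = √(G² + d²)
m = √1097 (m = √((-16)² + 29²) = √(256 + 841) = √1097 ≈ 33.121)
C = 0 (C = (-13 + 13)*12 = 0*12 = 0)
(C + m)² = (0 + √1097)² = (√1097)² = 1097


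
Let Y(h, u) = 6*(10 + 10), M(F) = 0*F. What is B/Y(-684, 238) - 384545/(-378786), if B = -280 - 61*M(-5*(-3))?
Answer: -499289/378786 ≈ -1.3181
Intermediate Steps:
M(F) = 0
Y(h, u) = 120 (Y(h, u) = 6*20 = 120)
B = -280 (B = -280 - 61*0 = -280 + 0 = -280)
B/Y(-684, 238) - 384545/(-378786) = -280/120 - 384545/(-378786) = -280*1/120 - 384545*(-1/378786) = -7/3 + 384545/378786 = -499289/378786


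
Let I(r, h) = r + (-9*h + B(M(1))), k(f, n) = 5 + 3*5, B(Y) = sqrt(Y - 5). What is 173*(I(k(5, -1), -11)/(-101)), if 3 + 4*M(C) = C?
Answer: -20587/101 - 173*I*sqrt(22)/202 ≈ -203.83 - 4.017*I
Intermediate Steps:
M(C) = -3/4 + C/4
B(Y) = sqrt(-5 + Y)
k(f, n) = 20 (k(f, n) = 5 + 15 = 20)
I(r, h) = r - 9*h + I*sqrt(22)/2 (I(r, h) = r + (-9*h + sqrt(-5 + (-3/4 + (1/4)*1))) = r + (-9*h + sqrt(-5 + (-3/4 + 1/4))) = r + (-9*h + sqrt(-5 - 1/2)) = r + (-9*h + sqrt(-11/2)) = r + (-9*h + I*sqrt(22)/2) = r - 9*h + I*sqrt(22)/2)
173*(I(k(5, -1), -11)/(-101)) = 173*((20 - 9*(-11) + I*sqrt(22)/2)/(-101)) = 173*((20 + 99 + I*sqrt(22)/2)*(-1/101)) = 173*((119 + I*sqrt(22)/2)*(-1/101)) = 173*(-119/101 - I*sqrt(22)/202) = -20587/101 - 173*I*sqrt(22)/202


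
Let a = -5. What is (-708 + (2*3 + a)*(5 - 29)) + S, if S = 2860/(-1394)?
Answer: -511634/697 ≈ -734.05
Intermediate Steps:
S = -1430/697 (S = 2860*(-1/1394) = -1430/697 ≈ -2.0517)
(-708 + (2*3 + a)*(5 - 29)) + S = (-708 + (2*3 - 5)*(5 - 29)) - 1430/697 = (-708 + (6 - 5)*(-24)) - 1430/697 = (-708 + 1*(-24)) - 1430/697 = (-708 - 24) - 1430/697 = -732 - 1430/697 = -511634/697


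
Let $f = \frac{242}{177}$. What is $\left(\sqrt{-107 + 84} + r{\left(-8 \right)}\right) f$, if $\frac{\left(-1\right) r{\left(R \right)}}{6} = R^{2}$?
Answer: $- \frac{30976}{59} + \frac{242 i \sqrt{23}}{177} \approx -525.02 + 6.557 i$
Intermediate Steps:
$r{\left(R \right)} = - 6 R^{2}$
$f = \frac{242}{177}$ ($f = 242 \cdot \frac{1}{177} = \frac{242}{177} \approx 1.3672$)
$\left(\sqrt{-107 + 84} + r{\left(-8 \right)}\right) f = \left(\sqrt{-107 + 84} - 6 \left(-8\right)^{2}\right) \frac{242}{177} = \left(\sqrt{-23} - 384\right) \frac{242}{177} = \left(i \sqrt{23} - 384\right) \frac{242}{177} = \left(-384 + i \sqrt{23}\right) \frac{242}{177} = - \frac{30976}{59} + \frac{242 i \sqrt{23}}{177}$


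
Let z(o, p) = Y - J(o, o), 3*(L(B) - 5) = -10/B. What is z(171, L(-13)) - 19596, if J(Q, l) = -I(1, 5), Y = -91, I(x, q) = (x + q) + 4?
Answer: -19677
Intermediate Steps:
I(x, q) = 4 + q + x (I(x, q) = (q + x) + 4 = 4 + q + x)
L(B) = 5 - 10/(3*B) (L(B) = 5 + (-10/B)/3 = 5 - 10/(3*B))
J(Q, l) = -10 (J(Q, l) = -(4 + 5 + 1) = -1*10 = -10)
z(o, p) = -81 (z(o, p) = -91 - 1*(-10) = -91 + 10 = -81)
z(171, L(-13)) - 19596 = -81 - 19596 = -19677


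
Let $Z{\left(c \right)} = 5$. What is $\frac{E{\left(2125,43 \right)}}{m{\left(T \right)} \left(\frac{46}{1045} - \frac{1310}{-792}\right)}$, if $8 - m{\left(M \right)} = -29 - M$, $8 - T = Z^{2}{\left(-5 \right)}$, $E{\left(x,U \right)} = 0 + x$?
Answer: $\frac{3997125}{63881} \approx 62.571$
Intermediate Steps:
$E{\left(x,U \right)} = x$
$T = -17$ ($T = 8 - 5^{2} = 8 - 25 = -17$)
$m{\left(M \right)} = 37 + M$ ($m{\left(M \right)} = 8 - \left(-29 - M\right) = 8 + \left(29 + M\right) = 37 + M$)
$\frac{E{\left(2125,43 \right)}}{m{\left(T \right)} \left(\frac{46}{1045} - \frac{1310}{-792}\right)} = \frac{2125}{\left(37 - 17\right) \left(\frac{46}{1045} - \frac{1310}{-792}\right)} = \frac{2125}{20 \left(46 \cdot \frac{1}{1045} - - \frac{655}{396}\right)} = \frac{2125}{20 \left(\frac{46}{1045} + \frac{655}{396}\right)} = \frac{2125}{20 \cdot \frac{63881}{37620}} = \frac{2125}{\frac{63881}{1881}} = 2125 \cdot \frac{1881}{63881} = \frac{3997125}{63881}$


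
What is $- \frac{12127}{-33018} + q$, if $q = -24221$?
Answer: $- \frac{799716851}{33018} \approx -24221.0$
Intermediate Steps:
$- \frac{12127}{-33018} + q = - \frac{12127}{-33018} - 24221 = \left(-12127\right) \left(- \frac{1}{33018}\right) - 24221 = \frac{12127}{33018} - 24221 = - \frac{799716851}{33018}$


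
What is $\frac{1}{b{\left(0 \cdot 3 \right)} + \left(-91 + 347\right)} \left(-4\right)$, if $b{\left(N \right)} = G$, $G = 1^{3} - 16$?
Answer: $- \frac{4}{241} \approx -0.016598$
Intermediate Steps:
$G = -15$ ($G = 1 - 16 = -15$)
$b{\left(N \right)} = -15$
$\frac{1}{b{\left(0 \cdot 3 \right)} + \left(-91 + 347\right)} \left(-4\right) = \frac{1}{-15 + \left(-91 + 347\right)} \left(-4\right) = \frac{1}{-15 + 256} \left(-4\right) = \frac{1}{241} \left(-4\right) = - \frac{4}{241}$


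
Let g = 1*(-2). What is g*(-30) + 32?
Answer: 92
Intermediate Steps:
g = -2
g*(-30) + 32 = -2*(-30) + 32 = 60 + 32 = 92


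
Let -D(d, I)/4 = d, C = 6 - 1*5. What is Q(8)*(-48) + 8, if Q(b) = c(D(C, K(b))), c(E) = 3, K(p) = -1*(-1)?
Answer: -136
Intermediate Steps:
K(p) = 1
C = 1 (C = 6 - 5 = 1)
D(d, I) = -4*d
Q(b) = 3
Q(8)*(-48) + 8 = 3*(-48) + 8 = -144 + 8 = -136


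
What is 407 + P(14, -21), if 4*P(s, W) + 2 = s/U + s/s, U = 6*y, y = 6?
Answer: 29293/72 ≈ 406.85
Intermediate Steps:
U = 36 (U = 6*6 = 36)
P(s, W) = -¼ + s/144 (P(s, W) = -½ + (s/36 + s/s)/4 = -½ + (s*(1/36) + 1)/4 = -½ + (s/36 + 1)/4 = -½ + (1 + s/36)/4 = -½ + (¼ + s/144) = -¼ + s/144)
407 + P(14, -21) = 407 + (-¼ + (1/144)*14) = 407 + (-¼ + 7/72) = 407 - 11/72 = 29293/72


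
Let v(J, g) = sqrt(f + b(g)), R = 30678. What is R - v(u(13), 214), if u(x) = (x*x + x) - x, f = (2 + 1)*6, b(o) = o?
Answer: 30678 - 2*sqrt(58) ≈ 30663.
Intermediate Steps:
f = 18 (f = 3*6 = 18)
u(x) = x**2 (u(x) = (x**2 + x) - x = (x + x**2) - x = x**2)
v(J, g) = sqrt(18 + g)
R - v(u(13), 214) = 30678 - sqrt(18 + 214) = 30678 - sqrt(232) = 30678 - 2*sqrt(58)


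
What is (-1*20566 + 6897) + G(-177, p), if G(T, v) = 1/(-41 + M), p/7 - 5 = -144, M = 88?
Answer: -642442/47 ≈ -13669.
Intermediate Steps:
p = -973 (p = 35 + 7*(-144) = 35 - 1008 = -973)
G(T, v) = 1/47 (G(T, v) = 1/(-41 + 88) = 1/47)
(-1*20566 + 6897) + G(-177, p) = (-1*20566 + 6897) + 1/47 = (-20566 + 6897) + 1/47 = -13669 + 1/47 = -642442/47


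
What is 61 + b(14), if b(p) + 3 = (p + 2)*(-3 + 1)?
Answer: 26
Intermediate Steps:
b(p) = -7 - 2*p (b(p) = -3 + (p + 2)*(-3 + 1) = -3 + (2 + p)*(-2) = -3 + (-4 - 2*p) = -7 - 2*p)
61 + b(14) = 61 + (-7 - 2*14) = 61 + (-7 - 28) = 61 - 35 = 26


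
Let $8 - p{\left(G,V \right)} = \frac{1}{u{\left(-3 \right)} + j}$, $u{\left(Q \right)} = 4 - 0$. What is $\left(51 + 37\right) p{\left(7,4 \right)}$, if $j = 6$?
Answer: $\frac{3476}{5} \approx 695.2$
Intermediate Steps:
$u{\left(Q \right)} = 4$ ($u{\left(Q \right)} = 4 + 0 = 4$)
$p{\left(G,V \right)} = \frac{79}{10}$ ($p{\left(G,V \right)} = 8 - \frac{1}{4 + 6} = 8 - \frac{1}{10} = \frac{79}{10}$)
$\left(51 + 37\right) p{\left(7,4 \right)} = \left(51 + 37\right) \frac{79}{10} = 88 \cdot \frac{79}{10} = \frac{3476}{5}$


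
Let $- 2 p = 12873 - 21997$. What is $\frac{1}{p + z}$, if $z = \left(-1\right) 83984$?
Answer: $- \frac{1}{79422} \approx -1.2591 \cdot 10^{-5}$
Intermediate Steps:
$p = 4562$ ($p = - \frac{12873 - 21997}{2} = \left(- \frac{1}{2}\right) \left(-9124\right) = 4562$)
$z = -83984$
$\frac{1}{p + z} = \frac{1}{4562 - 83984} = \frac{1}{-79422} = - \frac{1}{79422}$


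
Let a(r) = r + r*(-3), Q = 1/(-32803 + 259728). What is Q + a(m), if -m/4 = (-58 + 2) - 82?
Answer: -250525199/226925 ≈ -1104.0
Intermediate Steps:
m = 552 (m = -4*((-58 + 2) - 82) = -4*(-56 - 82) = -4*(-138) = 552)
Q = 1/226925 ≈ 4.4067e-6
a(r) = -2*r (a(r) = r - 3*r = -2*r)
Q + a(m) = 1/226925 - 2*552 = 1/226925 - 1104 = -250525199/226925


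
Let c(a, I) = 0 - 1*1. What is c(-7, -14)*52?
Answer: -52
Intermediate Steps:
c(a, I) = -1 (c(a, I) = 0 - 1 = -1)
c(-7, -14)*52 = -1*52 = -52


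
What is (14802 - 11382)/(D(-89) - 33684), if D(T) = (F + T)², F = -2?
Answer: -180/1337 ≈ -0.13463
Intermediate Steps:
D(T) = (-2 + T)²
(14802 - 11382)/(D(-89) - 33684) = (14802 - 11382)/((-2 - 89)² - 33684) = 3420/((-91)² - 33684) = 3420/(8281 - 33684) = 3420/(-25403) = 3420*(-1/25403) = -180/1337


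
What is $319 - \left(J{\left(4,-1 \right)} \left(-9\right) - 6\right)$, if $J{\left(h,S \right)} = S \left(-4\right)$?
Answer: $361$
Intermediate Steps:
$J{\left(h,S \right)} = - 4 S$
$319 - \left(J{\left(4,-1 \right)} \left(-9\right) - 6\right) = 319 - \left(\left(-4\right) \left(-1\right) \left(-9\right) - 6\right) = 319 - \left(4 \left(-9\right) - 6\right) = 319 - \left(-36 - 6\right) = 319 - -42 = 319 + 42 = 361$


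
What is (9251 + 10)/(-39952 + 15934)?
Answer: -3087/8006 ≈ -0.38559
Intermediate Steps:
(9251 + 10)/(-39952 + 15934) = 9261/(-24018) = 9261*(-1/24018) = -3087/8006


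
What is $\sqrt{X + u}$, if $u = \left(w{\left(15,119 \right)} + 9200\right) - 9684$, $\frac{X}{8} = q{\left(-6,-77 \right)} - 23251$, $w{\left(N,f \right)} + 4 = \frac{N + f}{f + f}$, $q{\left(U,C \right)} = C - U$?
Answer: $\frac{i \sqrt{2649005331}}{119} \approx 432.51 i$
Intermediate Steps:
$w{\left(N,f \right)} = -4 + \frac{N + f}{2 f}$ ($w{\left(N,f \right)} = -4 + \frac{N + f}{f + f} = -4 + \frac{N + f}{2 f}$)
$X = -186576$ ($X = 8 \left(\left(-77 - -6\right) - 23251\right) = 8 \left(\left(-77 + 6\right) - 23251\right) = 8 \left(-71 - 23251\right) = 8 \left(-23322\right) = -186576$)
$u = - \frac{58005}{119}$ ($u = \left(\frac{15 - 833}{2 \cdot 119} + 9200\right) - 9684 = \left(\frac{1}{2} \cdot \frac{1}{119} \left(15 - 833\right) + 9200\right) - 9684 = \left(\frac{1}{2} \cdot \frac{1}{119} \left(-818\right) + 9200\right) - 9684 = \left(- \frac{409}{119} + 9200\right) - 9684 = \frac{1094391}{119} - 9684 = - \frac{58005}{119} \approx -487.44$)
$\sqrt{X + u} = \sqrt{-186576 - \frac{58005}{119}} = \sqrt{- \frac{22260549}{119}} = \frac{i \sqrt{2649005331}}{119}$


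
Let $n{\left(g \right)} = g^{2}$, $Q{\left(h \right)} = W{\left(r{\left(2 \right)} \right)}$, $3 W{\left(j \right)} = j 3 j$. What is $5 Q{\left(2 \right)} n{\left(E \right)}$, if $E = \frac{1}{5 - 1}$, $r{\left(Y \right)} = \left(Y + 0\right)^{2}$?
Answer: $5$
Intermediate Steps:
$r{\left(Y \right)} = Y^{2}$
$E = \frac{1}{4} \approx 0.25$
$W{\left(j \right)} = j^{2}$ ($W{\left(j \right)} = \frac{j 3 j}{3} = \frac{3 j j}{3} = \frac{3 j^{2}}{3} = j^{2}$)
$Q{\left(h \right)} = 16$ ($Q{\left(h \right)} = \left(2^{2}\right)^{2} = 4^{2} = 16$)
$5 Q{\left(2 \right)} n{\left(E \right)} = \frac{5 \cdot 16}{16} = 80 \cdot \frac{1}{16} = 5$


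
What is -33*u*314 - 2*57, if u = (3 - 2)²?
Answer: -10476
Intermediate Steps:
u = 1 (u = 1² = 1)
-33*u*314 - 2*57 = -33*1*314 - 2*57 = -33*314 - 114 = -10362 - 114 = -10476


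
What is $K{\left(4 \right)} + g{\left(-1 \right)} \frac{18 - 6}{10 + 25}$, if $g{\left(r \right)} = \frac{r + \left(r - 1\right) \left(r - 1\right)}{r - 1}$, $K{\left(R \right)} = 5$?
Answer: $\frac{157}{35} \approx 4.4857$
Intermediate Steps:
$g{\left(r \right)} = \frac{r + \left(-1 + r\right)^{2}}{-1 + r}$ ($g{\left(r \right)} = \frac{r + \left(-1 + r\right) \left(-1 + r\right)}{-1 + r} = \frac{r + \left(-1 + r\right)^{2}}{-1 + r}$)
$K{\left(4 \right)} + g{\left(-1 \right)} \frac{18 - 6}{10 + 25} = 5 + \left(-1 - 1 - \frac{1}{-1 - 1}\right) \frac{18 - 6}{10 + 25} = 5 + \left(-1 - 1 - \frac{1}{-2}\right) \frac{12}{35} = 5 + \left(-1 - 1 - - \frac{1}{2}\right) 12 \cdot \frac{1}{35} = 5 + \left(-1 - 1 + \frac{1}{2}\right) \frac{12}{35} = 5 - \frac{18}{35} = \frac{157}{35}$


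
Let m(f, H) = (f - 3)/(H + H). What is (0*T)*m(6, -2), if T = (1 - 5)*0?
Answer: 0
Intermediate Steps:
T = 0 (T = -4*0 = 0)
m(f, H) = (-3 + f)/(2*H) (m(f, H) = (-3 + f)/((2*H)) = (-3 + f)*(1/(2*H)) = (-3 + f)/(2*H))
(0*T)*m(6, -2) = (0*0)*((1/2)*(-3 + 6)/(-2)) = 0*((1/2)*(-1/2)*3) = 0*(-3/4) = 0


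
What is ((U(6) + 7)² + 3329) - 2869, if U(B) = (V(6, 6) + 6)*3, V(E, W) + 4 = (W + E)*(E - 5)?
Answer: 2861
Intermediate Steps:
V(E, W) = -4 + (-5 + E)*(E + W) (V(E, W) = -4 + (W + E)*(E - 5) = -4 + (E + W)*(-5 + E) = -4 + (-5 + E)*(E + W))
U(B) = 42 (U(B) = ((-4 + 6² - 5*6 - 5*6 + 6*6) + 6)*3 = ((-4 + 36 - 30 - 30 + 36) + 6)*3 = (8 + 6)*3 = 14*3 = 42)
((U(6) + 7)² + 3329) - 2869 = ((42 + 7)² + 3329) - 2869 = (49² + 3329) - 2869 = (2401 + 3329) - 2869 = 5730 - 2869 = 2861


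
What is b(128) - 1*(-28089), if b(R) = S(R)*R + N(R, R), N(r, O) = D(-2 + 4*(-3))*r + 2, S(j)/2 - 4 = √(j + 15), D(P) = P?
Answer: 27323 + 256*√143 ≈ 30384.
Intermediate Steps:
S(j) = 8 + 2*√(15 + j) (S(j) = 8 + 2*√(j + 15) = 8 + 2*√(15 + j))
N(r, O) = 2 - 14*r (N(r, O) = (-2 + 4*(-3))*r + 2 = (-2 - 12)*r + 2 = -14*r + 2 = 2 - 14*r)
b(R) = 2 - 14*R + R*(8 + 2*√(15 + R)) (b(R) = (8 + 2*√(15 + R))*R + (2 - 14*R) = R*(8 + 2*√(15 + R)) + (2 - 14*R) = 2 - 14*R + R*(8 + 2*√(15 + R)))
b(128) - 1*(-28089) = (2 - 6*128 + 2*128*√(15 + 128)) - 1*(-28089) = (2 - 768 + 2*128*√143) + 28089 = (2 - 768 + 256*√143) + 28089 = (-766 + 256*√143) + 28089 = 27323 + 256*√143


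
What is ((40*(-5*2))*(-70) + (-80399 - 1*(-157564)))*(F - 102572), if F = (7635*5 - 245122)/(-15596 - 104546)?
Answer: -1295948113800705/120142 ≈ -1.0787e+10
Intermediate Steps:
F = 206947/120142 (F = (38175 - 245122)/(-120142) = -206947*(-1/120142) = 206947/120142 ≈ 1.7225)
((40*(-5*2))*(-70) + (-80399 - 1*(-157564)))*(F - 102572) = ((40*(-5*2))*(-70) + (-80399 - 1*(-157564)))*(206947/120142 - 102572) = ((40*(-10))*(-70) + (-80399 + 157564))*(-12322998277/120142) = (-400*(-70) + 77165)*(-12322998277/120142) = (28000 + 77165)*(-12322998277/120142) = 105165*(-12322998277/120142) = -1295948113800705/120142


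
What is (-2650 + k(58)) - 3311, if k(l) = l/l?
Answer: -5960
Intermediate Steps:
k(l) = 1
(-2650 + k(58)) - 3311 = (-2650 + 1) - 3311 = -2649 - 3311 = -5960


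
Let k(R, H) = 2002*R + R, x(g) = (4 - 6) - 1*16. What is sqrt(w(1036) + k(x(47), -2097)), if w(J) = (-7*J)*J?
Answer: I*sqrt(7549126) ≈ 2747.6*I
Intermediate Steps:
x(g) = -18 (x(g) = -2 - 16 = -18)
k(R, H) = 2003*R
w(J) = -7*J**2
sqrt(w(1036) + k(x(47), -2097)) = sqrt(-7*1036**2 + 2003*(-18)) = sqrt(-7*1073296 - 36054) = sqrt(-7513072 - 36054) = sqrt(-7549126) = I*sqrt(7549126)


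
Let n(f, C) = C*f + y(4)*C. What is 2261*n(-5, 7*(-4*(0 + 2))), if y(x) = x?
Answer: 126616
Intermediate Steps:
n(f, C) = 4*C + C*f (n(f, C) = C*f + 4*C = 4*C + C*f)
2261*n(-5, 7*(-4*(0 + 2))) = 2261*((7*(-4*(0 + 2)))*(4 - 5)) = 2261*((7*(-4*2))*(-1)) = 2261*((7*(-8))*(-1)) = 2261*(-56*(-1)) = 2261*56 = 126616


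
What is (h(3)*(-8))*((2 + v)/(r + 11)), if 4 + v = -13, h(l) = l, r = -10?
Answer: 360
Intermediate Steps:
v = -17 (v = -4 - 13 = -17)
(h(3)*(-8))*((2 + v)/(r + 11)) = (3*(-8))*((2 - 17)/(-10 + 11)) = -(-360)/1 = -(-360) = -24*(-15) = 360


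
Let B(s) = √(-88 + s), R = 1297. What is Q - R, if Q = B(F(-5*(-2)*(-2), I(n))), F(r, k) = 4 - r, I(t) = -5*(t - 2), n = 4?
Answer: -1297 + 8*I ≈ -1297.0 + 8.0*I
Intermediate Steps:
I(t) = 10 - 5*t (I(t) = -5*(-2 + t) = 10 - 5*t)
Q = 8*I (Q = √(-88 + (4 - (-5*(-2))*(-2))) = √(-88 + (4 - 10*(-2))) = √(-88 + (4 - 1*(-20))) = √(-88 + (4 + 20)) = √(-88 + 24) = √(-64) = 8*I ≈ 8.0*I)
Q - R = 8*I - 1*1297 = 8*I - 1297 = -1297 + 8*I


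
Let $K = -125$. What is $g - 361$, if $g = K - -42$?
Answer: $-444$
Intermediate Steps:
$g = -83$ ($g = -125 - -42 = -125 + 42 = -83$)
$g - 361 = -83 - 361 = -444$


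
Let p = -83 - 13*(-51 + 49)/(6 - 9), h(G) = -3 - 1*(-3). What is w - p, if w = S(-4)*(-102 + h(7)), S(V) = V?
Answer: 1499/3 ≈ 499.67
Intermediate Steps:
h(G) = 0 (h(G) = -3 + 3 = 0)
p = -275/3 (p = -83 - (-26)/(-3) = -83 - (-26)*(-1)/3 = -83 - 13*⅔ = -83 - 26/3 = -275/3 ≈ -91.667)
w = 408 (w = -4*(-102 + 0) = -4*(-102) = 408)
w - p = 408 - 1*(-275/3) = 408 + 275/3 = 1499/3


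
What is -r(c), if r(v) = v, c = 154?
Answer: -154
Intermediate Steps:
-r(c) = -1*154 = -154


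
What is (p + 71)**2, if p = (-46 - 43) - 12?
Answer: 900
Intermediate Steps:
p = -101 (p = -89 - 12 = -101)
(p + 71)**2 = (-101 + 71)**2 = (-30)**2 = 900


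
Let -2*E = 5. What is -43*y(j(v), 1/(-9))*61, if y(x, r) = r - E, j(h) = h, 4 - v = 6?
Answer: -112789/18 ≈ -6266.1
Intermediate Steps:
v = -2 (v = 4 - 1*6 = 4 - 6 = -2)
E = -5/2 (E = -1/2*5 = -5/2 ≈ -2.5000)
y(x, r) = 5/2 + r (y(x, r) = r - 1*(-5/2) = r + 5/2 = 5/2 + r)
-43*y(j(v), 1/(-9))*61 = -43*(5/2 + 1/(-9))*61 = -43*(5/2 - 1/9)*61 = -43*43/18*61 = -1849/18*61 = -112789/18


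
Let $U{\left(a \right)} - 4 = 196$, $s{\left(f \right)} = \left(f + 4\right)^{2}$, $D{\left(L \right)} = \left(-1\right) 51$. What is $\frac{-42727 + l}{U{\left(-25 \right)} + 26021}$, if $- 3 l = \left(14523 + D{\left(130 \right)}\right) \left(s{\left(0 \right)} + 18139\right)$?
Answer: $- \frac{87622447}{26221} \approx -3341.7$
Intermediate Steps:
$D{\left(L \right)} = -51$
$s{\left(f \right)} = \left(4 + f\right)^{2}$
$U{\left(a \right)} = 200$ ($U{\left(a \right)} = 4 + 196 = 200$)
$l = -87579720$ ($l = - \frac{\left(14523 - 51\right) \left(\left(4 + 0\right)^{2} + 18139\right)}{3} = - \frac{14472 \left(4^{2} + 18139\right)}{3} = - \frac{14472 \left(16 + 18139\right)}{3} = - \frac{14472 \cdot 18155}{3} = \left(- \frac{1}{3}\right) 262739160 = -87579720$)
$\frac{-42727 + l}{U{\left(-25 \right)} + 26021} = \frac{-42727 - 87579720}{200 + 26021} = - \frac{87622447}{26221}$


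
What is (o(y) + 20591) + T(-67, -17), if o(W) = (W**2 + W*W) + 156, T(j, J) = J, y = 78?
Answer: 32898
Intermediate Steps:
o(W) = 156 + 2*W**2 (o(W) = (W**2 + W**2) + 156 = 2*W**2 + 156 = 156 + 2*W**2)
(o(y) + 20591) + T(-67, -17) = ((156 + 2*78**2) + 20591) - 17 = ((156 + 2*6084) + 20591) - 17 = ((156 + 12168) + 20591) - 17 = (12324 + 20591) - 17 = 32915 - 17 = 32898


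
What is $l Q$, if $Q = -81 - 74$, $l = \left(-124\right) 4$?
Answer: $76880$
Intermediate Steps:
$l = -496$
$Q = -155$
$l Q = \left(-496\right) \left(-155\right) = 76880$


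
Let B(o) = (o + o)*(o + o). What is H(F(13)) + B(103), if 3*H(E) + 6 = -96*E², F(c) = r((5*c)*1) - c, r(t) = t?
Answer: -44094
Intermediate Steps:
B(o) = 4*o² (B(o) = (2*o)*(2*o) = 4*o²)
F(c) = 4*c (F(c) = (5*c)*1 - c = 5*c - c = 4*c)
H(E) = -2 - 32*E² (H(E) = -2 + (-96*E²)/3 = -2 - 32*E²)
H(F(13)) + B(103) = (-2 - 32*(4*13)²) + 4*103² = (-2 - 32*52²) + 4*10609 = (-2 - 32*2704) + 42436 = (-2 - 86528) + 42436 = -86530 + 42436 = -44094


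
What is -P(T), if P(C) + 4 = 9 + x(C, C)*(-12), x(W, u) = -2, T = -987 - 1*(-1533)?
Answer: -29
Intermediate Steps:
T = 546 (T = -987 + 1533 = 546)
P(C) = 29 (P(C) = -4 + (9 - 2*(-12)) = -4 + (9 + 24) = -4 + 33 = 29)
-P(T) = -1*29 = -29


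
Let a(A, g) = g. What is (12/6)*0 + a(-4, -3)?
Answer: -3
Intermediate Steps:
(12/6)*0 + a(-4, -3) = (12/6)*0 - 3 = (12*(1/6))*0 - 3 = 2*0 - 3 = 0 - 3 = -3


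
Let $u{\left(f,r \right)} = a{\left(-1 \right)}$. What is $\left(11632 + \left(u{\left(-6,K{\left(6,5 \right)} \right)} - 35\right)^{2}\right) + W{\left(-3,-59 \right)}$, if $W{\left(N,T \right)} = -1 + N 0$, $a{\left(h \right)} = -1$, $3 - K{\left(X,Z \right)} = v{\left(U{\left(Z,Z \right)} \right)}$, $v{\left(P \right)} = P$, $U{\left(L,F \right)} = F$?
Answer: $12927$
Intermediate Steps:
$K{\left(X,Z \right)} = 3 - Z$
$u{\left(f,r \right)} = -1$
$W{\left(N,T \right)} = -1$ ($W{\left(N,T \right)} = -1 + 0 = -1$)
$\left(11632 + \left(u{\left(-6,K{\left(6,5 \right)} \right)} - 35\right)^{2}\right) + W{\left(-3,-59 \right)} = \left(11632 + \left(-1 - 35\right)^{2}\right) - 1 = \left(11632 + \left(-36\right)^{2}\right) - 1 = \left(11632 + 1296\right) - 1 = 12928 - 1 = 12927$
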